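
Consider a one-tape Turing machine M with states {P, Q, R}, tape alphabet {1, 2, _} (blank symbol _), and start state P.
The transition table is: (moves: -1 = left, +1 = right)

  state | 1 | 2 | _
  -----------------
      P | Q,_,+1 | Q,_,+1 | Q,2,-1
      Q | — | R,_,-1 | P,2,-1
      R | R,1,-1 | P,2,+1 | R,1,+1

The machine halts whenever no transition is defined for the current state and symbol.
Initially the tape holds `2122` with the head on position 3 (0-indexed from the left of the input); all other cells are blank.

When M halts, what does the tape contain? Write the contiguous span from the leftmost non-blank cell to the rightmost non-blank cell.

P | _212[2]__   read 2 → write _, move +1, go to Q
Q | _212_[_]_   read _ → write 2, move -1, go to P
P | _212[_]2_   read _ → write 2, move -1, go to Q
Q | _21[2]22_   read 2 → write _, move -1, go to R
R | _2[1]_22_   read 1 → write 1, move -1, go to R
R | _[2]1_22_   read 2 → write 2, move +1, go to P
P | _2[1]_22_   read 1 → write _, move +1, go to Q
Q | _2_[_]22_   read _ → write 2, move -1, go to P
P | _2[_]222_   read _ → write 2, move -1, go to Q
Q | _[2]2222_   read 2 → write _, move -1, go to R
R | [_]_2222_   read _ → write 1, move +1, go to R
R | 1[_]2222_   read _ → write 1, move +1, go to R
R | 11[2]222_   read 2 → write 2, move +1, go to P
P | 112[2]22_   read 2 → write _, move +1, go to Q
Q | 112_[2]2_   read 2 → write _, move -1, go to R
R | 112[_]_2_   read _ → write 1, move +1, go to R
R | 1121[_]2_   read _ → write 1, move +1, go to R
R | 11211[2]_   read 2 → write 2, move +1, go to P
P | 112112[_]   read _ → write 2, move -1, go to Q
Q | 11211[2]2   read 2 → write _, move -1, go to R
R | 1121[1]_2   read 1 → write 1, move -1, go to R
R | 112[1]1_2   read 1 → write 1, move -1, go to R
R | 11[2]11_2   read 2 → write 2, move +1, go to P
P | 112[1]1_2   read 1 → write _, move +1, go to Q
Q | 112_[1]_2
The non-blank tape span at halt is 112_1_2.

112_1_2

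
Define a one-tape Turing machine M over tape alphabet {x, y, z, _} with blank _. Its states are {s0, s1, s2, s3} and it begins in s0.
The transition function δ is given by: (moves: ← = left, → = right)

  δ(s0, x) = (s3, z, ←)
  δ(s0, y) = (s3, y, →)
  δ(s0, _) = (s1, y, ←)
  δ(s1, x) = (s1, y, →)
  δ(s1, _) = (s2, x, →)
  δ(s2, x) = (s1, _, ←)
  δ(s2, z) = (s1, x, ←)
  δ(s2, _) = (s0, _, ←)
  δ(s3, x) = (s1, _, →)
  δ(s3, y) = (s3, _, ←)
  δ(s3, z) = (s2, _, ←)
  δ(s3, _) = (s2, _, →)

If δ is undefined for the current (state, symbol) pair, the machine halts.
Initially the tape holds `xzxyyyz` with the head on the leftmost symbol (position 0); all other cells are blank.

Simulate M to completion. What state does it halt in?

s1

state=s0 head=0 tape=_[x]zxyyyz   (s0,x)→(s3,z,←)
state=s3 head=-1 tape=[_]zzxyyyz   (s3,_)→(s2,_,→)
state=s2 head=0 tape=_[z]zxyyyz   (s2,z)→(s1,x,←)
state=s1 head=-1 tape=[_]xzxyyyz   (s1,_)→(s2,x,→)
state=s2 head=0 tape=x[x]zxyyyz   (s2,x)→(s1,_,←)
state=s1 head=-1 tape=[x]_zxyyyz   (s1,x)→(s1,y,→)
state=s1 head=0 tape=y[_]zxyyyz   (s1,_)→(s2,x,→)
state=s2 head=1 tape=yx[z]xyyyz   (s2,z)→(s1,x,←)
state=s1 head=0 tape=y[x]xxyyyz   (s1,x)→(s1,y,→)
state=s1 head=1 tape=yy[x]xyyyz   (s1,x)→(s1,y,→)
state=s1 head=2 tape=yyy[x]yyyz   (s1,x)→(s1,y,→)
state=s1 head=3 tape=yyyy[y]yyz
No transition is defined for (s1, y); M halts in state s1.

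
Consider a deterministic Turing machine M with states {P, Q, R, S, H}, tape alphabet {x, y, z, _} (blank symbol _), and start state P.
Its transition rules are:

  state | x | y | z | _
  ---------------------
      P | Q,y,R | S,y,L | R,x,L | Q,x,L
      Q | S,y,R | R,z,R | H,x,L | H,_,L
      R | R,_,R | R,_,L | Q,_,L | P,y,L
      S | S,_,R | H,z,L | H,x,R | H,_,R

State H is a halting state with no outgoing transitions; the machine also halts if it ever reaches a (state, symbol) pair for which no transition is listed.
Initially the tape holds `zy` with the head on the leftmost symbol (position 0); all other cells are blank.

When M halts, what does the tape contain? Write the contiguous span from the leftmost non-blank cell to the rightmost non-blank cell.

xyxy

P | ____[z]y   read z → write x, move L, go to R
R | ___[_]xy   read _ → write y, move L, go to P
P | __[_]yxy   read _ → write x, move L, go to Q
Q | _[_]xyxy   read _ → write _, move L, go to H
H | [_]_xyxy
The non-blank tape span at halt is xyxy.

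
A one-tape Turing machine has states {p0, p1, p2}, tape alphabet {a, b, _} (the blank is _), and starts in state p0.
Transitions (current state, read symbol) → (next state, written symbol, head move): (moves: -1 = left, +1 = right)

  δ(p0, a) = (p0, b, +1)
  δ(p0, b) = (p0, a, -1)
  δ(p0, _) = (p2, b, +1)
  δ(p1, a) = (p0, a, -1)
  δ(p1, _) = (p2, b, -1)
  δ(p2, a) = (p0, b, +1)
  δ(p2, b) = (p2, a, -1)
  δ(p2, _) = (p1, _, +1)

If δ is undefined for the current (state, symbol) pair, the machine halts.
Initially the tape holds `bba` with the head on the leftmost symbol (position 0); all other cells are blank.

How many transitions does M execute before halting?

15

state=p0 head=0 tape=__[b]ba___   (p0,b)→(p0,a,-1)
state=p0 head=-1 tape=_[_]aba___   (p0,_)→(p2,b,+1)
state=p2 head=0 tape=_b[a]ba___   (p2,a)→(p0,b,+1)
state=p0 head=1 tape=_bb[b]a___   (p0,b)→(p0,a,-1)
state=p0 head=0 tape=_b[b]aa___   (p0,b)→(p0,a,-1)
state=p0 head=-1 tape=_[b]aaa___   (p0,b)→(p0,a,-1)
state=p0 head=-2 tape=[_]aaaa___   (p0,_)→(p2,b,+1)
state=p2 head=-1 tape=b[a]aaa___   (p2,a)→(p0,b,+1)
state=p0 head=0 tape=bb[a]aa___   (p0,a)→(p0,b,+1)
state=p0 head=1 tape=bbb[a]a___   (p0,a)→(p0,b,+1)
state=p0 head=2 tape=bbbb[a]___   (p0,a)→(p0,b,+1)
state=p0 head=3 tape=bbbbb[_]__   (p0,_)→(p2,b,+1)
state=p2 head=4 tape=bbbbbb[_]_   (p2,_)→(p1,_,+1)
state=p1 head=5 tape=bbbbbb_[_]   (p1,_)→(p2,b,-1)
state=p2 head=4 tape=bbbbbb[_]b   (p2,_)→(p1,_,+1)
state=p1 head=5 tape=bbbbbb_[b]
M halts after 15 transitions.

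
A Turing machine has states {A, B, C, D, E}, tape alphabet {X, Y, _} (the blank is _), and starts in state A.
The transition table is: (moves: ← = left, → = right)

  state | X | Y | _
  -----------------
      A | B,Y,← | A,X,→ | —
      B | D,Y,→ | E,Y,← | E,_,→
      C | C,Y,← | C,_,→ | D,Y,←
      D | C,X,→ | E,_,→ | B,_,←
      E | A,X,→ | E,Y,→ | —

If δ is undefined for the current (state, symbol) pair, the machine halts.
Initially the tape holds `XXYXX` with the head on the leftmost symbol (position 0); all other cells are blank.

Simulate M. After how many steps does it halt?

9

state=A head=0 tape=_[X]XYXX_   (A,X)→(B,Y,←)
state=B head=-1 tape=[_]YXYXX_   (B,_)→(E,_,→)
state=E head=0 tape=_[Y]XYXX_   (E,Y)→(E,Y,→)
state=E head=1 tape=_Y[X]YXX_   (E,X)→(A,X,→)
state=A head=2 tape=_YX[Y]XX_   (A,Y)→(A,X,→)
state=A head=3 tape=_YXX[X]X_   (A,X)→(B,Y,←)
state=B head=2 tape=_YX[X]YX_   (B,X)→(D,Y,→)
state=D head=3 tape=_YXY[Y]X_   (D,Y)→(E,_,→)
state=E head=4 tape=_YXY_[X]_   (E,X)→(A,X,→)
state=A head=5 tape=_YXY_X[_]
M halts after 9 transitions.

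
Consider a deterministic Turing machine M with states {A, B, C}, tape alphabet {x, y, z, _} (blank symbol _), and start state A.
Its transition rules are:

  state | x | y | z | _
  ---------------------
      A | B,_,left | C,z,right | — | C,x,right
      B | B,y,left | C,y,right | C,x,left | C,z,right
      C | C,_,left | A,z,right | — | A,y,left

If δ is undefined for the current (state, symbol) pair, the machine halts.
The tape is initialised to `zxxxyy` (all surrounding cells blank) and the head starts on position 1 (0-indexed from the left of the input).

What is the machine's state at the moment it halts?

C

state=A head=1 tape=____z[x]xxyy   (A,x)→(B,_,left)
state=B head=0 tape=____[z]_xxyy   (B,z)→(C,x,left)
state=C head=-1 tape=___[_]x_xxyy   (C,_)→(A,y,left)
state=A head=-2 tape=__[_]yx_xxyy   (A,_)→(C,x,right)
state=C head=-1 tape=__x[y]x_xxyy   (C,y)→(A,z,right)
state=A head=0 tape=__xz[x]_xxyy   (A,x)→(B,_,left)
state=B head=-1 tape=__x[z]__xxyy   (B,z)→(C,x,left)
state=C head=-2 tape=__[x]x__xxyy   (C,x)→(C,_,left)
state=C head=-3 tape=_[_]_x__xxyy   (C,_)→(A,y,left)
state=A head=-4 tape=[_]y_x__xxyy   (A,_)→(C,x,right)
state=C head=-3 tape=x[y]_x__xxyy   (C,y)→(A,z,right)
state=A head=-2 tape=xz[_]x__xxyy   (A,_)→(C,x,right)
state=C head=-1 tape=xzx[x]__xxyy   (C,x)→(C,_,left)
state=C head=-2 tape=xz[x]___xxyy   (C,x)→(C,_,left)
state=C head=-3 tape=x[z]____xxyy
No transition is defined for (C, z); M halts in state C.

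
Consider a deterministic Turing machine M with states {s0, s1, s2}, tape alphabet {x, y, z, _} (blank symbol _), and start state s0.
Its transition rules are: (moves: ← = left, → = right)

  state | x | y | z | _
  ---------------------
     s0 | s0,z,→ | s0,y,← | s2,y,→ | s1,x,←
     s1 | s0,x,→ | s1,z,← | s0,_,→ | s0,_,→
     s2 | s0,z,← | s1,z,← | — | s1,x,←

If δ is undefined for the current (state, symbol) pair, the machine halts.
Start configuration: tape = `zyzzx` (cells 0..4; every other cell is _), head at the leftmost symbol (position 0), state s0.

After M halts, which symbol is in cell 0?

state=s0 head=0 tape=_[z]yzzx   (s0,z)→(s2,y,→)
state=s2 head=1 tape=_y[y]zzx   (s2,y)→(s1,z,←)
state=s1 head=0 tape=_[y]zzzx   (s1,y)→(s1,z,←)
state=s1 head=-1 tape=[_]zzzzx   (s1,_)→(s0,_,→)
state=s0 head=0 tape=_[z]zzzx   (s0,z)→(s2,y,→)
state=s2 head=1 tape=_y[z]zzx
Cell 0 holds y when M halts.

y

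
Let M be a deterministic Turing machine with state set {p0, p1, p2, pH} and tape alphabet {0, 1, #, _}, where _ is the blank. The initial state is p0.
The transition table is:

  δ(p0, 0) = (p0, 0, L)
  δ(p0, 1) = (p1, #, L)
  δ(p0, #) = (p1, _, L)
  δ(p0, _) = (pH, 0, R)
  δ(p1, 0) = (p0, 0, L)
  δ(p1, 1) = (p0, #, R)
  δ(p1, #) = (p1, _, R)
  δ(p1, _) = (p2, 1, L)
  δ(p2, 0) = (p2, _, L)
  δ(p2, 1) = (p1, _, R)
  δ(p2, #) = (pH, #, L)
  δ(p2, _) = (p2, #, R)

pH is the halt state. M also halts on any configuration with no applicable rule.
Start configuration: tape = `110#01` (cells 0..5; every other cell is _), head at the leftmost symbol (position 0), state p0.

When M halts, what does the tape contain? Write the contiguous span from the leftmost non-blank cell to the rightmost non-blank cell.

p0 | __[1]10#01   read 1 → write #, move L, go to p1
p1 | _[_]#10#01   read _ → write 1, move L, go to p2
p2 | [_]1#10#01   read _ → write #, move R, go to p2
p2 | #[1]#10#01   read 1 → write _, move R, go to p1
p1 | #_[#]10#01   read # → write _, move R, go to p1
p1 | #__[1]0#01   read 1 → write #, move R, go to p0
p0 | #__#[0]#01   read 0 → write 0, move L, go to p0
p0 | #__[#]0#01   read # → write _, move L, go to p1
p1 | #_[_]_0#01   read _ → write 1, move L, go to p2
p2 | #[_]1_0#01   read _ → write #, move R, go to p2
p2 | ##[1]_0#01   read 1 → write _, move R, go to p1
p1 | ##_[_]0#01   read _ → write 1, move L, go to p2
p2 | ##[_]10#01   read _ → write #, move R, go to p2
p2 | ###[1]0#01   read 1 → write _, move R, go to p1
p1 | ###_[0]#01   read 0 → write 0, move L, go to p0
p0 | ###[_]0#01   read _ → write 0, move R, go to pH
pH | ###0[0]#01
The non-blank tape span at halt is ###00#01.

###00#01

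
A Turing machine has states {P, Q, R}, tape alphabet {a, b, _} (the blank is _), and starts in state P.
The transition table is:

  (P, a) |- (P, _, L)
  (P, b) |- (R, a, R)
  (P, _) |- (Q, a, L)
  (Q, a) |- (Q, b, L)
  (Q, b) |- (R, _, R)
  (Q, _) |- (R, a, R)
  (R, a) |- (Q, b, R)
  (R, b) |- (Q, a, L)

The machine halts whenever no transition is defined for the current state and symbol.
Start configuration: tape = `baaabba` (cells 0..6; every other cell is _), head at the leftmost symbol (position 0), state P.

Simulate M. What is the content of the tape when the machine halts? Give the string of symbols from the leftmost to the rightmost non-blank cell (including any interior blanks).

aaabaaba

state=P head=0 tape=[b]aaabba__   (P,b)→(R,a,R)
state=R head=1 tape=a[a]aabba__   (R,a)→(Q,b,R)
state=Q head=2 tape=ab[a]abba__   (Q,a)→(Q,b,L)
state=Q head=1 tape=a[b]babba__   (Q,b)→(R,_,R)
state=R head=2 tape=a_[b]abba__   (R,b)→(Q,a,L)
state=Q head=1 tape=a[_]aabba__   (Q,_)→(R,a,R)
state=R head=2 tape=aa[a]abba__   (R,a)→(Q,b,R)
state=Q head=3 tape=aab[a]bba__   (Q,a)→(Q,b,L)
state=Q head=2 tape=aa[b]bbba__   (Q,b)→(R,_,R)
state=R head=3 tape=aa_[b]bba__   (R,b)→(Q,a,L)
state=Q head=2 tape=aa[_]abba__   (Q,_)→(R,a,R)
state=R head=3 tape=aaa[a]bba__   (R,a)→(Q,b,R)
state=Q head=4 tape=aaab[b]ba__   (Q,b)→(R,_,R)
state=R head=5 tape=aaab_[b]a__   (R,b)→(Q,a,L)
state=Q head=4 tape=aaab[_]aa__   (Q,_)→(R,a,R)
state=R head=5 tape=aaaba[a]a__   (R,a)→(Q,b,R)
state=Q head=6 tape=aaabab[a]__   (Q,a)→(Q,b,L)
state=Q head=5 tape=aaaba[b]b__   (Q,b)→(R,_,R)
state=R head=6 tape=aaaba_[b]__   (R,b)→(Q,a,L)
state=Q head=5 tape=aaaba[_]a__   (Q,_)→(R,a,R)
state=R head=6 tape=aaabaa[a]__   (R,a)→(Q,b,R)
state=Q head=7 tape=aaabaab[_]_   (Q,_)→(R,a,R)
state=R head=8 tape=aaabaaba[_]
The non-blank tape span at halt is aaabaaba.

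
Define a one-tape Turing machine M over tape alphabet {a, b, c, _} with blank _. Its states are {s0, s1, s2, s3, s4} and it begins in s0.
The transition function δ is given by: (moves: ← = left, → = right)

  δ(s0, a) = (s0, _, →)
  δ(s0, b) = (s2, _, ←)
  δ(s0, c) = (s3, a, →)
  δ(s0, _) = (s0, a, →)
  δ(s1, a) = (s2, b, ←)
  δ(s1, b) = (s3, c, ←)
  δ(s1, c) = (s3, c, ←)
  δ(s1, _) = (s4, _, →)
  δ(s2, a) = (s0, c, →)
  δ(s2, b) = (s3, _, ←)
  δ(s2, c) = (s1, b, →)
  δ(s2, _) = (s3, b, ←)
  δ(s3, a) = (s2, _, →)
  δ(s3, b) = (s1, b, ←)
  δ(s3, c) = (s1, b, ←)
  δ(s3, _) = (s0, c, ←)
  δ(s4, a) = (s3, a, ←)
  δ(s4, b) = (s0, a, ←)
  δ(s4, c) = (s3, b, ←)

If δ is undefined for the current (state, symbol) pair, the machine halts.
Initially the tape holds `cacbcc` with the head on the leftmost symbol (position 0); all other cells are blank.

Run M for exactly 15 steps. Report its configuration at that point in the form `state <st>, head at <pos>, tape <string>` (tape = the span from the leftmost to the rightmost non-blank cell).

state=s0 head=0 tape=[c]acbcc   (s0,c)→(s3,a,→)
state=s3 head=1 tape=a[a]cbcc   (s3,a)→(s2,_,→)
state=s2 head=2 tape=a_[c]bcc   (s2,c)→(s1,b,→)
state=s1 head=3 tape=a_b[b]cc   (s1,b)→(s3,c,←)
state=s3 head=2 tape=a_[b]ccc   (s3,b)→(s1,b,←)
state=s1 head=1 tape=a[_]bccc   (s1,_)→(s4,_,→)
state=s4 head=2 tape=a_[b]ccc   (s4,b)→(s0,a,←)
state=s0 head=1 tape=a[_]accc   (s0,_)→(s0,a,→)
state=s0 head=2 tape=aa[a]ccc   (s0,a)→(s0,_,→)
state=s0 head=3 tape=aa_[c]cc   (s0,c)→(s3,a,→)
state=s3 head=4 tape=aa_a[c]c   (s3,c)→(s1,b,←)
state=s1 head=3 tape=aa_[a]bc   (s1,a)→(s2,b,←)
state=s2 head=2 tape=aa[_]bbc   (s2,_)→(s3,b,←)
state=s3 head=1 tape=a[a]bbbc   (s3,a)→(s2,_,→)
state=s2 head=2 tape=a_[b]bbc   (s2,b)→(s3,_,←)
state=s3 head=1 tape=a[_]_bbc
After 15 steps: state s3, head at 1, tape a__bbc.

state s3, head at 1, tape a__bbc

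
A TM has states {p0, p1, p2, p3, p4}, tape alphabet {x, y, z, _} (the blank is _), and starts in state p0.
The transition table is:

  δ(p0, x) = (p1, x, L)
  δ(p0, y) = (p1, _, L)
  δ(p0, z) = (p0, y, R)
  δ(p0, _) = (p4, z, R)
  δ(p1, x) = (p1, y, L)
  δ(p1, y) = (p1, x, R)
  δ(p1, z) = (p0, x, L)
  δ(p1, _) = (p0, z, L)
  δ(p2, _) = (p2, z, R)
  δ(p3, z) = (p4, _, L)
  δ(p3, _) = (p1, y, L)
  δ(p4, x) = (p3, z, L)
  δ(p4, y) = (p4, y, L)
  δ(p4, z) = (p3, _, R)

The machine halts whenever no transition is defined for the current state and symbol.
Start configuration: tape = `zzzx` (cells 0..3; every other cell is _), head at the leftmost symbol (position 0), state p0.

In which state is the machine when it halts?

p3

p0 | __[z]zzx_   read z → write y, move R, go to p0
p0 | __y[z]zx_   read z → write y, move R, go to p0
p0 | __yy[z]x_   read z → write y, move R, go to p0
p0 | __yyy[x]_   read x → write x, move L, go to p1
p1 | __yy[y]x_   read y → write x, move R, go to p1
p1 | __yyx[x]_   read x → write y, move L, go to p1
p1 | __yy[x]y_   read x → write y, move L, go to p1
p1 | __y[y]yy_   read y → write x, move R, go to p1
p1 | __yx[y]y_   read y → write x, move R, go to p1
p1 | __yxx[y]_   read y → write x, move R, go to p1
p1 | __yxxx[_]   read _ → write z, move L, go to p0
p0 | __yxx[x]z   read x → write x, move L, go to p1
p1 | __yx[x]xz   read x → write y, move L, go to p1
p1 | __y[x]yxz   read x → write y, move L, go to p1
p1 | __[y]yyxz   read y → write x, move R, go to p1
p1 | __x[y]yxz   read y → write x, move R, go to p1
p1 | __xx[y]xz   read y → write x, move R, go to p1
p1 | __xxx[x]z   read x → write y, move L, go to p1
p1 | __xx[x]yz   read x → write y, move L, go to p1
p1 | __x[x]yyz   read x → write y, move L, go to p1
p1 | __[x]yyyz   read x → write y, move L, go to p1
p1 | _[_]yyyyz   read _ → write z, move L, go to p0
p0 | [_]zyyyyz   read _ → write z, move R, go to p4
p4 | z[z]yyyyz   read z → write _, move R, go to p3
p3 | z_[y]yyyz
No transition is defined for (p3, y); M halts in state p3.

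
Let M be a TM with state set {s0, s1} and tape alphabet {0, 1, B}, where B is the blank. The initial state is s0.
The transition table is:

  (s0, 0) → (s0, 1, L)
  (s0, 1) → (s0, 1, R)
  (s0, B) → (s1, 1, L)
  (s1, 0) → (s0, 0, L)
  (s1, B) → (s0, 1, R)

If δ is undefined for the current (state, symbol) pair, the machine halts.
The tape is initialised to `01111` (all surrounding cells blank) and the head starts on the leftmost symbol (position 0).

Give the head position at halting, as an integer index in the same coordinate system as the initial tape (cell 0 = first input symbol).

4

state=s0 head=0 tape=BB[0]1111B   (s0,0)→(s0,1,L)
state=s0 head=-1 tape=B[B]11111B   (s0,B)→(s1,1,L)
state=s1 head=-2 tape=[B]111111B   (s1,B)→(s0,1,R)
state=s0 head=-1 tape=1[1]11111B   (s0,1)→(s0,1,R)
state=s0 head=0 tape=11[1]1111B   (s0,1)→(s0,1,R)
state=s0 head=1 tape=111[1]111B   (s0,1)→(s0,1,R)
state=s0 head=2 tape=1111[1]11B   (s0,1)→(s0,1,R)
state=s0 head=3 tape=11111[1]1B   (s0,1)→(s0,1,R)
state=s0 head=4 tape=111111[1]B   (s0,1)→(s0,1,R)
state=s0 head=5 tape=1111111[B]   (s0,B)→(s1,1,L)
state=s1 head=4 tape=111111[1]1
At halt the head is at cell 4.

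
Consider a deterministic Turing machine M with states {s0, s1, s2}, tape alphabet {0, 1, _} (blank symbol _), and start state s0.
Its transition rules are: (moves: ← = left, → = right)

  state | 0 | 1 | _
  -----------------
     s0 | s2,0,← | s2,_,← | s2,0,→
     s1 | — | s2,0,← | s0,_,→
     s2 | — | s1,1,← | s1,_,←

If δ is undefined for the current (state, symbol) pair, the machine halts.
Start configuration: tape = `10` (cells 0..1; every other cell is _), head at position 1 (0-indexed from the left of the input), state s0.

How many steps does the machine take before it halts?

8

s0 | __1[0]   read 0 → write 0, move ←, go to s2
s2 | __[1]0   read 1 → write 1, move ←, go to s1
s1 | _[_]10   read _ → write _, move →, go to s0
s0 | __[1]0   read 1 → write _, move ←, go to s2
s2 | _[_]_0   read _ → write _, move ←, go to s1
s1 | [_]__0   read _ → write _, move →, go to s0
s0 | _[_]_0   read _ → write 0, move →, go to s2
s2 | _0[_]0   read _ → write _, move ←, go to s1
s1 | _[0]_0
M halts after 8 transitions.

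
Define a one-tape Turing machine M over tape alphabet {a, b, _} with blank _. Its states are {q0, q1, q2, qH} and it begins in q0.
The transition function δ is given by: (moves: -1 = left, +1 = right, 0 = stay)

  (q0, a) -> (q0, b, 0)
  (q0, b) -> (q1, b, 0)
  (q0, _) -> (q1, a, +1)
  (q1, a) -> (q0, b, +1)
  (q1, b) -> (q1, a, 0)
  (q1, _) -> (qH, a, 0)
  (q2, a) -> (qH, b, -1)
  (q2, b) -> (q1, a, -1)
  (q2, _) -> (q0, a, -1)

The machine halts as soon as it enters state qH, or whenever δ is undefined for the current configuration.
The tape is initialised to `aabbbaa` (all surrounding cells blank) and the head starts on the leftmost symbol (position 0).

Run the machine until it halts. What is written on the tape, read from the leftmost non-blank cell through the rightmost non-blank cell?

q0 | [a]abbbaa__   read a → write b, move 0, go to q0
q0 | [b]abbbaa__   read b → write b, move 0, go to q1
q1 | [b]abbbaa__   read b → write a, move 0, go to q1
q1 | [a]abbbaa__   read a → write b, move +1, go to q0
q0 | b[a]bbbaa__   read a → write b, move 0, go to q0
q0 | b[b]bbbaa__   read b → write b, move 0, go to q1
q1 | b[b]bbbaa__   read b → write a, move 0, go to q1
q1 | b[a]bbbaa__   read a → write b, move +1, go to q0
q0 | bb[b]bbaa__   read b → write b, move 0, go to q1
q1 | bb[b]bbaa__   read b → write a, move 0, go to q1
q1 | bb[a]bbaa__   read a → write b, move +1, go to q0
q0 | bbb[b]baa__   read b → write b, move 0, go to q1
q1 | bbb[b]baa__   read b → write a, move 0, go to q1
q1 | bbb[a]baa__   read a → write b, move +1, go to q0
q0 | bbbb[b]aa__   read b → write b, move 0, go to q1
q1 | bbbb[b]aa__   read b → write a, move 0, go to q1
q1 | bbbb[a]aa__   read a → write b, move +1, go to q0
q0 | bbbbb[a]a__   read a → write b, move 0, go to q0
q0 | bbbbb[b]a__   read b → write b, move 0, go to q1
q1 | bbbbb[b]a__   read b → write a, move 0, go to q1
q1 | bbbbb[a]a__   read a → write b, move +1, go to q0
q0 | bbbbbb[a]__   read a → write b, move 0, go to q0
q0 | bbbbbb[b]__   read b → write b, move 0, go to q1
q1 | bbbbbb[b]__   read b → write a, move 0, go to q1
q1 | bbbbbb[a]__   read a → write b, move +1, go to q0
q0 | bbbbbbb[_]_   read _ → write a, move +1, go to q1
q1 | bbbbbbba[_]   read _ → write a, move 0, go to qH
qH | bbbbbbba[a]
The non-blank tape span at halt is bbbbbbbaa.

bbbbbbbaa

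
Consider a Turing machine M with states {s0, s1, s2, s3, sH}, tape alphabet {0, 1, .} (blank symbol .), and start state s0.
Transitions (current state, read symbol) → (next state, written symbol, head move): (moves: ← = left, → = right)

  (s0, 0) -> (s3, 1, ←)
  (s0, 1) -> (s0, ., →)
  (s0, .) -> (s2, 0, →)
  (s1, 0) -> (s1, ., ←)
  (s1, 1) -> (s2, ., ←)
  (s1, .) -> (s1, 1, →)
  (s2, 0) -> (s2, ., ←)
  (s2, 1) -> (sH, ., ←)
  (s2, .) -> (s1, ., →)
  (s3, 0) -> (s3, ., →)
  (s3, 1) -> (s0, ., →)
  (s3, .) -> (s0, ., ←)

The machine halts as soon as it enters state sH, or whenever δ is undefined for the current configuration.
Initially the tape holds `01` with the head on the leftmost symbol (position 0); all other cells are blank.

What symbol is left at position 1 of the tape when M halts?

.

state=s0 head=0 tape=..[0]1   (s0,0)→(s3,1,←)
state=s3 head=-1 tape=.[.]11   (s3,.)→(s0,.,←)
state=s0 head=-2 tape=[.].11   (s0,.)→(s2,0,→)
state=s2 head=-1 tape=0[.]11   (s2,.)→(s1,.,→)
state=s1 head=0 tape=0.[1]1   (s1,1)→(s2,.,←)
state=s2 head=-1 tape=0[.].1   (s2,.)→(s1,.,→)
state=s1 head=0 tape=0.[.]1   (s1,.)→(s1,1,→)
state=s1 head=1 tape=0.1[1]   (s1,1)→(s2,.,←)
state=s2 head=0 tape=0.[1].   (s2,1)→(sH,.,←)
state=sH head=-1 tape=0[.]..
Cell 1 holds . when M halts.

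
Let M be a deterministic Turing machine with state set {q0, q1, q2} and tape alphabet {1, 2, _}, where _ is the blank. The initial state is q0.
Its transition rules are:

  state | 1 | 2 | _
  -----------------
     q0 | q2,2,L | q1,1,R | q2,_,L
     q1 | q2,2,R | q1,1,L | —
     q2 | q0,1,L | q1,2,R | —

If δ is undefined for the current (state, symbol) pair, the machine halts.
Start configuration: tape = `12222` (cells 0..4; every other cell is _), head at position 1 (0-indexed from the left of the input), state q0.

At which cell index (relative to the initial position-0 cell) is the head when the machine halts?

state=q0 head=1 tape=1[2]222_   (q0,2)→(q1,1,R)
state=q1 head=2 tape=11[2]22_   (q1,2)→(q1,1,L)
state=q1 head=1 tape=1[1]122_   (q1,1)→(q2,2,R)
state=q2 head=2 tape=12[1]22_   (q2,1)→(q0,1,L)
state=q0 head=1 tape=1[2]122_   (q0,2)→(q1,1,R)
state=q1 head=2 tape=11[1]22_   (q1,1)→(q2,2,R)
state=q2 head=3 tape=112[2]2_   (q2,2)→(q1,2,R)
state=q1 head=4 tape=1122[2]_   (q1,2)→(q1,1,L)
state=q1 head=3 tape=112[2]1_   (q1,2)→(q1,1,L)
state=q1 head=2 tape=11[2]11_   (q1,2)→(q1,1,L)
state=q1 head=1 tape=1[1]111_   (q1,1)→(q2,2,R)
state=q2 head=2 tape=12[1]11_   (q2,1)→(q0,1,L)
state=q0 head=1 tape=1[2]111_   (q0,2)→(q1,1,R)
state=q1 head=2 tape=11[1]11_   (q1,1)→(q2,2,R)
state=q2 head=3 tape=112[1]1_   (q2,1)→(q0,1,L)
state=q0 head=2 tape=11[2]11_   (q0,2)→(q1,1,R)
state=q1 head=3 tape=111[1]1_   (q1,1)→(q2,2,R)
state=q2 head=4 tape=1112[1]_   (q2,1)→(q0,1,L)
state=q0 head=3 tape=111[2]1_   (q0,2)→(q1,1,R)
state=q1 head=4 tape=1111[1]_   (q1,1)→(q2,2,R)
state=q2 head=5 tape=11112[_]
At halt the head is at cell 5.

5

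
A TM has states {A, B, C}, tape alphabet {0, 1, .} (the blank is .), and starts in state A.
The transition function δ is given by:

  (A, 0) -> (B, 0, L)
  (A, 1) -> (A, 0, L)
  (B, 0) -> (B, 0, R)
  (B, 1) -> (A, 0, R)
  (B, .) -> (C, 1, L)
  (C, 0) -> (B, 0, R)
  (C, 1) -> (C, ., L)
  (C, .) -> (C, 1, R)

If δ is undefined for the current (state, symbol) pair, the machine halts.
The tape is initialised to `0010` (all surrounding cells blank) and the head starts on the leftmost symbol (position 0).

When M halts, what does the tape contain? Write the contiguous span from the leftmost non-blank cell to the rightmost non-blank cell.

state=A head=0 tape=...[0]010..   (A,0)→(B,0,L)
state=B head=-1 tape=..[.]0010..   (B,.)→(C,1,L)
state=C head=-2 tape=.[.]10010..   (C,.)→(C,1,R)
state=C head=-1 tape=.1[1]0010..   (C,1)→(C,.,L)
state=C head=-2 tape=.[1].0010..   (C,1)→(C,.,L)
state=C head=-3 tape=[.]..0010..   (C,.)→(C,1,R)
state=C head=-2 tape=1[.].0010..   (C,.)→(C,1,R)
state=C head=-1 tape=11[.]0010..   (C,.)→(C,1,R)
state=C head=0 tape=111[0]010..   (C,0)→(B,0,R)
state=B head=1 tape=1110[0]10..   (B,0)→(B,0,R)
state=B head=2 tape=11100[1]0..   (B,1)→(A,0,R)
state=A head=3 tape=111000[0]..   (A,0)→(B,0,L)
state=B head=2 tape=11100[0]0..   (B,0)→(B,0,R)
state=B head=3 tape=111000[0]..   (B,0)→(B,0,R)
state=B head=4 tape=1110000[.].   (B,.)→(C,1,L)
state=C head=3 tape=111000[0]1.   (C,0)→(B,0,R)
state=B head=4 tape=1110000[1].   (B,1)→(A,0,R)
state=A head=5 tape=11100000[.]
The non-blank tape span at halt is 11100000.

11100000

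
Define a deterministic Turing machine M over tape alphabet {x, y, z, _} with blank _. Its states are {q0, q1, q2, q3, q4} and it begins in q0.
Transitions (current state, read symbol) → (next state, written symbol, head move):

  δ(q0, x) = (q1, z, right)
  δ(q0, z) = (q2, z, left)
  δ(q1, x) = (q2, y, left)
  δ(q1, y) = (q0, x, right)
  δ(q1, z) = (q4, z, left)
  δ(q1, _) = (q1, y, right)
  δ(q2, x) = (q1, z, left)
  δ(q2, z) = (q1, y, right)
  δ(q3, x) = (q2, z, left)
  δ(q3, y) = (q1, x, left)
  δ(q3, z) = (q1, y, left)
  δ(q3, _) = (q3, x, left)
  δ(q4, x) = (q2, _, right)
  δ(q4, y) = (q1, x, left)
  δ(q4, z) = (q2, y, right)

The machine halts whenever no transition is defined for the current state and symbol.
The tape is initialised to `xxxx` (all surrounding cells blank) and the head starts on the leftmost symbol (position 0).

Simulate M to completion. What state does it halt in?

q0 | [x]xxx_   read x → write z, move right, go to q1
q1 | z[x]xx_   read x → write y, move left, go to q2
q2 | [z]yxx_   read z → write y, move right, go to q1
q1 | y[y]xx_   read y → write x, move right, go to q0
q0 | yx[x]x_   read x → write z, move right, go to q1
q1 | yxz[x]_   read x → write y, move left, go to q2
q2 | yx[z]y_   read z → write y, move right, go to q1
q1 | yxy[y]_   read y → write x, move right, go to q0
q0 | yxyx[_]
No transition is defined for (q0, _); M halts in state q0.

q0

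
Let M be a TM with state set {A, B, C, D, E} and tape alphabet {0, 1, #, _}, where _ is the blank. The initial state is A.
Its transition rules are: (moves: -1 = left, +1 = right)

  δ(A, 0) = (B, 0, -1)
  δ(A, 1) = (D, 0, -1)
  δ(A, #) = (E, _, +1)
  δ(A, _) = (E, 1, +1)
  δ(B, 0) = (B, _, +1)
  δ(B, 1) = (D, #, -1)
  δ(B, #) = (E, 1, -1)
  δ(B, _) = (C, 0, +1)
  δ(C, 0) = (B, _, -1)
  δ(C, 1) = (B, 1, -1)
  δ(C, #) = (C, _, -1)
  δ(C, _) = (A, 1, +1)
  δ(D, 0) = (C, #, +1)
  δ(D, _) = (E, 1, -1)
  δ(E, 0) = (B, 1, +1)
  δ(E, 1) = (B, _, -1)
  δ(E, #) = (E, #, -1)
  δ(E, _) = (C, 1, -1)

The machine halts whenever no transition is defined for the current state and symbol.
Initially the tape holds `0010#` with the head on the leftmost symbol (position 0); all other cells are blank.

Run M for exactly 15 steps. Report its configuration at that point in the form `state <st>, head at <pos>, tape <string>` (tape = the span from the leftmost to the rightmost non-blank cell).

state D, head at -1, tape 101#0#

A | _[0]010#   read 0 → write 0, move -1, go to B
B | [_]0010#   read _ → write 0, move +1, go to C
C | 0[0]010#   read 0 → write _, move -1, go to B
B | [0]_010#   read 0 → write _, move +1, go to B
B | _[_]010#   read _ → write 0, move +1, go to C
C | _0[0]10#   read 0 → write _, move -1, go to B
B | _[0]_10#   read 0 → write _, move +1, go to B
B | __[_]10#   read _ → write 0, move +1, go to C
C | __0[1]0#   read 1 → write 1, move -1, go to B
B | __[0]10#   read 0 → write _, move +1, go to B
B | ___[1]0#   read 1 → write #, move -1, go to D
D | __[_]#0#   read _ → write 1, move -1, go to E
E | _[_]1#0#   read _ → write 1, move -1, go to C
C | [_]11#0#   read _ → write 1, move +1, go to A
A | 1[1]1#0#   read 1 → write 0, move -1, go to D
D | [1]01#0#
After 15 steps: state D, head at -1, tape 101#0#.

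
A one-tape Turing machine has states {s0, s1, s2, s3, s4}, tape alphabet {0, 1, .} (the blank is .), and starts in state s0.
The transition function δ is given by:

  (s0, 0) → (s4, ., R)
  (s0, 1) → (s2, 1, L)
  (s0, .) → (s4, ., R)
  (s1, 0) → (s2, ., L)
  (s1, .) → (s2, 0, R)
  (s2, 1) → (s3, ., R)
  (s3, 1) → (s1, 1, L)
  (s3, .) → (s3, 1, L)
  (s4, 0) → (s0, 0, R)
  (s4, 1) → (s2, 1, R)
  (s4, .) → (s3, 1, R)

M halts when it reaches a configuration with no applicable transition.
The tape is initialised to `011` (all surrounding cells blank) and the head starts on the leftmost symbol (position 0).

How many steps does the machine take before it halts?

s0 | [0]11..   read 0 → write ., move R, go to s4
s4 | .[1]1..   read 1 → write 1, move R, go to s2
s2 | .1[1]..   read 1 → write ., move R, go to s3
s3 | .1.[.].   read . → write 1, move L, go to s3
s3 | .1[.]1.   read . → write 1, move L, go to s3
s3 | .[1]11.   read 1 → write 1, move L, go to s1
s1 | [.]111.   read . → write 0, move R, go to s2
s2 | 0[1]11.   read 1 → write ., move R, go to s3
s3 | 0.[1]1.   read 1 → write 1, move L, go to s1
s1 | 0[.]11.   read . → write 0, move R, go to s2
s2 | 00[1]1.   read 1 → write ., move R, go to s3
s3 | 00.[1].   read 1 → write 1, move L, go to s1
s1 | 00[.]1.   read . → write 0, move R, go to s2
s2 | 000[1].   read 1 → write ., move R, go to s3
s3 | 000.[.]   read . → write 1, move L, go to s3
s3 | 000[.]1   read . → write 1, move L, go to s3
s3 | 00[0]11
M halts after 16 transitions.

16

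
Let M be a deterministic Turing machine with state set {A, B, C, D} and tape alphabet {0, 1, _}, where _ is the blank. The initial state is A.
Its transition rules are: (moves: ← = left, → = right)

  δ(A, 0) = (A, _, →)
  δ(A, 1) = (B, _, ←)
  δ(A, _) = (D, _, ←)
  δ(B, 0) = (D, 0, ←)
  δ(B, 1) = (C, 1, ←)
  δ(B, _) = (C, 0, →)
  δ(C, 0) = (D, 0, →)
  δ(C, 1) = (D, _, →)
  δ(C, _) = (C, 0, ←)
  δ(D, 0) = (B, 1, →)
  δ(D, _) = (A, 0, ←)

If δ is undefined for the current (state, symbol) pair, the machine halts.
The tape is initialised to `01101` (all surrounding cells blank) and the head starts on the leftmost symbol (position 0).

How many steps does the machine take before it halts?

8

state=A head=0 tape=[0]1101   (A,0)→(A,_,→)
state=A head=1 tape=_[1]101   (A,1)→(B,_,←)
state=B head=0 tape=[_]_101   (B,_)→(C,0,→)
state=C head=1 tape=0[_]101   (C,_)→(C,0,←)
state=C head=0 tape=[0]0101   (C,0)→(D,0,→)
state=D head=1 tape=0[0]101   (D,0)→(B,1,→)
state=B head=2 tape=01[1]01   (B,1)→(C,1,←)
state=C head=1 tape=0[1]101   (C,1)→(D,_,→)
state=D head=2 tape=0_[1]01
M halts after 8 transitions.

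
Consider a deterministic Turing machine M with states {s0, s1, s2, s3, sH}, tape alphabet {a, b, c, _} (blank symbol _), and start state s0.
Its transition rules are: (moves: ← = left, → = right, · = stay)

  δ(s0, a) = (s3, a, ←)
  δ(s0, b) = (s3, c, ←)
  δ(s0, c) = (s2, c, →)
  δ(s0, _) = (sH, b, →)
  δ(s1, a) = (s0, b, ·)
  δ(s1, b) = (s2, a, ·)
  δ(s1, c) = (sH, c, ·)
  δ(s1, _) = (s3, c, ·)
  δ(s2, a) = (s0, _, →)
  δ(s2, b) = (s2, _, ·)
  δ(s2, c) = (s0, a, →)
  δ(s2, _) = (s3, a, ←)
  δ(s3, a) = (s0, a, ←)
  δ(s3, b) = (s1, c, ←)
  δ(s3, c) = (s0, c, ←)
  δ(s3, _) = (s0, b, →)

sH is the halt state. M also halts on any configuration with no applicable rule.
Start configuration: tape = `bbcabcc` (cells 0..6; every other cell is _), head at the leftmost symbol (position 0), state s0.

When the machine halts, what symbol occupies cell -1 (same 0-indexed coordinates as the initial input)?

state=s0 head=0 tape=__[b]bcabcc   (s0,b)→(s3,c,←)
state=s3 head=-1 tape=_[_]cbcabcc   (s3,_)→(s0,b,→)
state=s0 head=0 tape=_b[c]bcabcc   (s0,c)→(s2,c,→)
state=s2 head=1 tape=_bc[b]cabcc   (s2,b)→(s2,_,·)
state=s2 head=1 tape=_bc[_]cabcc   (s2,_)→(s3,a,←)
state=s3 head=0 tape=_b[c]acabcc   (s3,c)→(s0,c,←)
state=s0 head=-1 tape=_[b]cacabcc   (s0,b)→(s3,c,←)
state=s3 head=-2 tape=[_]ccacabcc   (s3,_)→(s0,b,→)
state=s0 head=-1 tape=b[c]cacabcc   (s0,c)→(s2,c,→)
state=s2 head=0 tape=bc[c]acabcc   (s2,c)→(s0,a,→)
state=s0 head=1 tape=bca[a]cabcc   (s0,a)→(s3,a,←)
state=s3 head=0 tape=bc[a]acabcc   (s3,a)→(s0,a,←)
state=s0 head=-1 tape=b[c]aacabcc   (s0,c)→(s2,c,→)
state=s2 head=0 tape=bc[a]acabcc   (s2,a)→(s0,_,→)
state=s0 head=1 tape=bc_[a]cabcc   (s0,a)→(s3,a,←)
state=s3 head=0 tape=bc[_]acabcc   (s3,_)→(s0,b,→)
state=s0 head=1 tape=bcb[a]cabcc   (s0,a)→(s3,a,←)
state=s3 head=0 tape=bc[b]acabcc   (s3,b)→(s1,c,←)
state=s1 head=-1 tape=b[c]cacabcc   (s1,c)→(sH,c,·)
state=sH head=-1 tape=b[c]cacabcc
Cell -1 holds c when M halts.

c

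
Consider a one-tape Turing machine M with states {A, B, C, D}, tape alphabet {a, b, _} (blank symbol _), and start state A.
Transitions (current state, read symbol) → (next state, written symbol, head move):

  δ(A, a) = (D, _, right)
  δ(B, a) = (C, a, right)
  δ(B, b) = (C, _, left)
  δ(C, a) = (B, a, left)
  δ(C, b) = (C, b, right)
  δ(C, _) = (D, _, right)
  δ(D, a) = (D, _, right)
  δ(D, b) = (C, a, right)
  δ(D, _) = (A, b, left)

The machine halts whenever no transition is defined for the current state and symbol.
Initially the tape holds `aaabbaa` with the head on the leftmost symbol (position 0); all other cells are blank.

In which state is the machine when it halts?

B

state=A head=0 tape=[a]aabbaa   (A,a)→(D,_,right)
state=D head=1 tape=_[a]abbaa   (D,a)→(D,_,right)
state=D head=2 tape=__[a]bbaa   (D,a)→(D,_,right)
state=D head=3 tape=___[b]baa   (D,b)→(C,a,right)
state=C head=4 tape=___a[b]aa   (C,b)→(C,b,right)
state=C head=5 tape=___ab[a]a   (C,a)→(B,a,left)
state=B head=4 tape=___a[b]aa   (B,b)→(C,_,left)
state=C head=3 tape=___[a]_aa   (C,a)→(B,a,left)
state=B head=2 tape=__[_]a_aa
No transition is defined for (B, _); M halts in state B.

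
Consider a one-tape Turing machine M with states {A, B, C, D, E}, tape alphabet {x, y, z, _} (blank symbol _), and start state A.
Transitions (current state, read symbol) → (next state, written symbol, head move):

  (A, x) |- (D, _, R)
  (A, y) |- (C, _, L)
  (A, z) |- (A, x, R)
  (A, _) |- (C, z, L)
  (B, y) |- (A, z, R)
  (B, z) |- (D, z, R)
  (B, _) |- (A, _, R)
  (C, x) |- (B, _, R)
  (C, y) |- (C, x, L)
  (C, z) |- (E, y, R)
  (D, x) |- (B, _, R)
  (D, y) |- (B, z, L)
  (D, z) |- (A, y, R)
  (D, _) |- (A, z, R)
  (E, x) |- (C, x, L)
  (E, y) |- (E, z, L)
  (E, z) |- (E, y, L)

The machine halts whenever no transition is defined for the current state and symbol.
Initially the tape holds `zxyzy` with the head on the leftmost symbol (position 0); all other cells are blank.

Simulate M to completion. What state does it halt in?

state=A head=0 tape=[z]xyzy_   (A,z)→(A,x,R)
state=A head=1 tape=x[x]yzy_   (A,x)→(D,_,R)
state=D head=2 tape=x_[y]zy_   (D,y)→(B,z,L)
state=B head=1 tape=x[_]zzy_   (B,_)→(A,_,R)
state=A head=2 tape=x_[z]zy_   (A,z)→(A,x,R)
state=A head=3 tape=x_x[z]y_   (A,z)→(A,x,R)
state=A head=4 tape=x_xx[y]_   (A,y)→(C,_,L)
state=C head=3 tape=x_x[x]__   (C,x)→(B,_,R)
state=B head=4 tape=x_x_[_]_   (B,_)→(A,_,R)
state=A head=5 tape=x_x__[_]   (A,_)→(C,z,L)
state=C head=4 tape=x_x_[_]z
No transition is defined for (C, _); M halts in state C.

C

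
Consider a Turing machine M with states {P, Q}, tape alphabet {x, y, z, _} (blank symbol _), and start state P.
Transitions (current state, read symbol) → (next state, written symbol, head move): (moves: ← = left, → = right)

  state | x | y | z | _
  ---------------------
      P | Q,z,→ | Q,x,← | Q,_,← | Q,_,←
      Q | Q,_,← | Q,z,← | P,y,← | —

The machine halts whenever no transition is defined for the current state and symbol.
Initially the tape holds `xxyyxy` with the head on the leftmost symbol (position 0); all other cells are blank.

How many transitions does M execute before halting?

4

P | __[x]xyyxy   read x → write z, move →, go to Q
Q | __z[x]yyxy   read x → write _, move ←, go to Q
Q | __[z]_yyxy   read z → write y, move ←, go to P
P | _[_]y_yyxy   read _ → write _, move ←, go to Q
Q | [_]_y_yyxy
M halts after 4 transitions.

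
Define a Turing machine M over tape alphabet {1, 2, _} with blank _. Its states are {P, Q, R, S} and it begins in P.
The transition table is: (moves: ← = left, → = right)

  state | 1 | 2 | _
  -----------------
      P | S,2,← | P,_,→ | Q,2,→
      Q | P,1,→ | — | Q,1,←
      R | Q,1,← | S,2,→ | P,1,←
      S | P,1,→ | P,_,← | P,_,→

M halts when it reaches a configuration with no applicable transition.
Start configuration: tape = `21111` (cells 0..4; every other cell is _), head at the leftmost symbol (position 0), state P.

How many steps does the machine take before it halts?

state=P head=0 tape=[2]1111__   (P,2)→(P,_,→)
state=P head=1 tape=_[1]111__   (P,1)→(S,2,←)
state=S head=0 tape=[_]2111__   (S,_)→(P,_,→)
state=P head=1 tape=_[2]111__   (P,2)→(P,_,→)
state=P head=2 tape=__[1]11__   (P,1)→(S,2,←)
state=S head=1 tape=_[_]211__   (S,_)→(P,_,→)
state=P head=2 tape=__[2]11__   (P,2)→(P,_,→)
state=P head=3 tape=___[1]1__   (P,1)→(S,2,←)
state=S head=2 tape=__[_]21__   (S,_)→(P,_,→)
state=P head=3 tape=___[2]1__   (P,2)→(P,_,→)
state=P head=4 tape=____[1]__   (P,1)→(S,2,←)
state=S head=3 tape=___[_]2__   (S,_)→(P,_,→)
state=P head=4 tape=____[2]__   (P,2)→(P,_,→)
state=P head=5 tape=_____[_]_   (P,_)→(Q,2,→)
state=Q head=6 tape=_____2[_]   (Q,_)→(Q,1,←)
state=Q head=5 tape=_____[2]1
M halts after 15 transitions.

15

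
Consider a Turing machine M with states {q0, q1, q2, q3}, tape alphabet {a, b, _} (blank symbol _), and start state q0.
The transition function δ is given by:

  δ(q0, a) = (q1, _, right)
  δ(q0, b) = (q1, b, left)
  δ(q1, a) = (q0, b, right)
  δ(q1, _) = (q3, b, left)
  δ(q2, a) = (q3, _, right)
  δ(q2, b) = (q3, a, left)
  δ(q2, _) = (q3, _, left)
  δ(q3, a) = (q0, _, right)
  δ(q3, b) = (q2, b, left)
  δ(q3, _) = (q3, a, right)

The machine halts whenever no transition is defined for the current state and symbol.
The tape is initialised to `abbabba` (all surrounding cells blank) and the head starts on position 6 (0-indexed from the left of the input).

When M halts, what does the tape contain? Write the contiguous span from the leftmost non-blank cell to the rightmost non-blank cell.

abb__b_b

state=q0 head=6 tape=abbabb[a]_   (q0,a)→(q1,_,right)
state=q1 head=7 tape=abbabb_[_]   (q1,_)→(q3,b,left)
state=q3 head=6 tape=abbabb[_]b   (q3,_)→(q3,a,right)
state=q3 head=7 tape=abbabba[b]   (q3,b)→(q2,b,left)
state=q2 head=6 tape=abbabb[a]b   (q2,a)→(q3,_,right)
state=q3 head=7 tape=abbabb_[b]   (q3,b)→(q2,b,left)
state=q2 head=6 tape=abbabb[_]b   (q2,_)→(q3,_,left)
state=q3 head=5 tape=abbab[b]_b   (q3,b)→(q2,b,left)
state=q2 head=4 tape=abba[b]b_b   (q2,b)→(q3,a,left)
state=q3 head=3 tape=abb[a]ab_b   (q3,a)→(q0,_,right)
state=q0 head=4 tape=abb_[a]b_b   (q0,a)→(q1,_,right)
state=q1 head=5 tape=abb__[b]_b
The non-blank tape span at halt is abb__b_b.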